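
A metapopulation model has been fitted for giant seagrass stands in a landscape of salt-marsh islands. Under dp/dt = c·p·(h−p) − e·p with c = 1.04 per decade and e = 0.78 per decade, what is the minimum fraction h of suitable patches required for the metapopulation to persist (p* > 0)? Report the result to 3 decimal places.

0.750

p* = h − e/c is positive only when h > e/c.
h_min = e/c = 0.78/1.04 = 0.7500.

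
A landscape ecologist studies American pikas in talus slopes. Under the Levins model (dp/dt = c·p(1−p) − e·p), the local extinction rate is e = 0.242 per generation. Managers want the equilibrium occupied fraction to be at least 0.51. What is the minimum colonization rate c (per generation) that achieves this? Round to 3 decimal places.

p* = 1 − e/c ≥ 0.51 requires e/c ≤ 0.4900, i.e. c ≥ e/0.4900.
c_min = 0.242/0.4900 = 0.4939.

0.494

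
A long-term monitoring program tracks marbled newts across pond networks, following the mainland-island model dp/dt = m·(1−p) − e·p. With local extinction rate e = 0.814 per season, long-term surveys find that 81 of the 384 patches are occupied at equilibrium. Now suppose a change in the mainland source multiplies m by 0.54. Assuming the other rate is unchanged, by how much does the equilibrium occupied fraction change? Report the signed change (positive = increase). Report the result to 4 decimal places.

Observed p* = 81/384 = 0.21094.
Balance m(1−p*) = e·p* gives m = e·p*/(1−p*) = 0.814×0.21094/0.78906 = 0.21761.
New p* = m/(m+e) = 0.11751/(0.11751+0.81400) = 0.12615.
Δp* = 0.12615 − 0.21094 = -0.08479.

-0.0848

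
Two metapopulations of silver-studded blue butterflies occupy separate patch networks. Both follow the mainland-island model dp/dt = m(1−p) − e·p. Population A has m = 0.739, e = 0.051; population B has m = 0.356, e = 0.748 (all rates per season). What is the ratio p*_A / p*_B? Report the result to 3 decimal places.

A: p*_A = m/(m+e) = 0.739/0.7900 = 0.9354.
B: p*_B = 0.356/1.1040 = 0.3225.
p*_A / p*_B = 0.9354/0.3225 = 2.9009.

2.901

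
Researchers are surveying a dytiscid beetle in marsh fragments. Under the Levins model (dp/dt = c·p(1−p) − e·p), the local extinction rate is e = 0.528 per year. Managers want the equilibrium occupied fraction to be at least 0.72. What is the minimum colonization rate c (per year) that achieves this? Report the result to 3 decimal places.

p* = 1 − e/c ≥ 0.72 requires e/c ≤ 0.2800, i.e. c ≥ e/0.2800.
c_min = 0.528/0.2800 = 1.8857.

1.886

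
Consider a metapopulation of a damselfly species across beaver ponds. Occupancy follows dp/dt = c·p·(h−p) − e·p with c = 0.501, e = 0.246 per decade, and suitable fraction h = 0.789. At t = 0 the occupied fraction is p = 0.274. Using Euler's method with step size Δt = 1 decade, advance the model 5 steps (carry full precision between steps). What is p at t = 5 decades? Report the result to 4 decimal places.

0.2867

Update rule: p ← p + [c·p·(h−p) − e·p]·Δt with Δt = 1.
t = 1: p = 0.27400 + (+0.00329) = 0.27729
t = 2: p = 0.27729 + (+0.00287) = 0.28017
t = 3: p = 0.28017 + (+0.00250) = 0.28267
t = 4: p = 0.28267 + (+0.00217) = 0.28484
t = 5: p = 0.28484 + (+0.00188) = 0.28671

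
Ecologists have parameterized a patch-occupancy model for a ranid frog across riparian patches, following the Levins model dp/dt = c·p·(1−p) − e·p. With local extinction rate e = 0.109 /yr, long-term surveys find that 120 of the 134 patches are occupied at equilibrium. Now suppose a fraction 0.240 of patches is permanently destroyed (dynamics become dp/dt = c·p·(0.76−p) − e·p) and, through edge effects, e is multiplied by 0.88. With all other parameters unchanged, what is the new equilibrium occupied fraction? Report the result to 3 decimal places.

0.668

Observed p* = 120/134 = 0.89552.
Balance c(1−p*) = e gives c = e/(1 − 0.89552) = 0.109/0.10448 = 1.04326.
New p* = 0.76 − e/c = 0.76 − 0.09592/1.04326 = 0.66806.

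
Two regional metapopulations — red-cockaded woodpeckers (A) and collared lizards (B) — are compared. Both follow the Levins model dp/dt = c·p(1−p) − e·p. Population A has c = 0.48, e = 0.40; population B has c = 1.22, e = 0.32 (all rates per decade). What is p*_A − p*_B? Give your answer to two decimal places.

-0.57

A: p*_A = 1 − 0.40/0.48 = 0.1667.
B: p*_B = 1 − 0.32/1.22 = 0.7377.
p*_A − p*_B = 0.1667 − 0.7377 = -0.5710.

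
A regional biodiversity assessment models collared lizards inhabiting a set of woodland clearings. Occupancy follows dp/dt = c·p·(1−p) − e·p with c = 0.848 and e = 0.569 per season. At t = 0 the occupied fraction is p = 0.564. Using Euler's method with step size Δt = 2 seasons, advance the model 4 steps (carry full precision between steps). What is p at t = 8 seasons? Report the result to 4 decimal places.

0.3298

Update rule: p ← p + [c·p·(1−p) − e·p]·Δt with Δt = 2.
p: 0.56400 → 0.33922  (Δp = -0.22478)
p: 0.33922 → 0.33335  (Δp = -0.00588)
p: 0.33335 → 0.33089  (Δp = -0.00245)
p: 0.33089 → 0.32984  (Δp = -0.00106)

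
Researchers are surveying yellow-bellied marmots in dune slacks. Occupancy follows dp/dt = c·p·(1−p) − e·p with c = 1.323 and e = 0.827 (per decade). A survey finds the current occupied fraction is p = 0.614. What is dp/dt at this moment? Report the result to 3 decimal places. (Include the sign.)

-0.194

Colonization term: c·p·(1−p) = 1.323×0.614×0.3860 = 0.31356.
Extinction term: e·p = 0.50778.
dp/dt = 0.31356 − 0.50778 = -0.19422.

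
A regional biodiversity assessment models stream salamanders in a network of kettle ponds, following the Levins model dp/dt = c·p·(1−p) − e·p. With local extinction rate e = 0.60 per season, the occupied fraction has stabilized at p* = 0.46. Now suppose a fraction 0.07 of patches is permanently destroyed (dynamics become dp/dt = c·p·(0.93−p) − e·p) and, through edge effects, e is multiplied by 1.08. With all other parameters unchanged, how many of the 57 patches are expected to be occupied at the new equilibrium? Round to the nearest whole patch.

Balance c(1−p*) = e gives c = e/(1 − 0.46000) = 0.60/0.54000 = 1.11111.
New p* = 0.93 − e/c = 0.93 − 0.64800/1.11111 = 0.34680.
Expected occupied = 57 × 0.34680 = 19.77 ≈ 20.

20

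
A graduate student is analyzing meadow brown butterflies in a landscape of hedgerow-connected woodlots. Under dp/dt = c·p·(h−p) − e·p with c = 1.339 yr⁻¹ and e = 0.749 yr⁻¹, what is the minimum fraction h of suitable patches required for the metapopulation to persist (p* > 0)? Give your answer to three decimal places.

0.559

p* = h − e/c is positive only when h > e/c.
h_min = e/c = 0.749/1.339 = 0.5594.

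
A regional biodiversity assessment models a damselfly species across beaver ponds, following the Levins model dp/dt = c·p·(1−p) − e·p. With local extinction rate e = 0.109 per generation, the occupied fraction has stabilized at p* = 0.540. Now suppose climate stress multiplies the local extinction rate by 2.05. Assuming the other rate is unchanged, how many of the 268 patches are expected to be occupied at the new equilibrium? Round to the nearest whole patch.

15

Balance c(1−p*) = e gives c = e/(1 − 0.54000) = 0.109/0.46000 = 0.23696.
New p* = 1 − e/c = 1 − 0.22345/0.23696 = 0.05701.
Expected occupied = 268 × 0.05701 = 15.28 ≈ 15.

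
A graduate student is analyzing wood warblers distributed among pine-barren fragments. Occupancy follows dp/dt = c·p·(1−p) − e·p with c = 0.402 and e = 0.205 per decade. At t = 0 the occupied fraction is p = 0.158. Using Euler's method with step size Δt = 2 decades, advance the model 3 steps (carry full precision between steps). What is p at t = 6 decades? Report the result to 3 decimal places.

Update rule: p ← p + [c·p·(1−p) − e·p]·Δt with Δt = 2.
t = 2: p = 0.15800 + (+0.04218) = 0.20018
t = 4: p = 0.20018 + (+0.04665) = 0.24683
t = 6: p = 0.24683 + (+0.04827) = 0.29510

0.295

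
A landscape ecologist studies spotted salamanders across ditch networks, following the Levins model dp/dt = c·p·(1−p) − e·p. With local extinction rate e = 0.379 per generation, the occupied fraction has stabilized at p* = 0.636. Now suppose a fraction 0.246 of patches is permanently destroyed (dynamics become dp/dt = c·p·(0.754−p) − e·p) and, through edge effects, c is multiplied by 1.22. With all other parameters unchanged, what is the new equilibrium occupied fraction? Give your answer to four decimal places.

0.4556

Balance c(1−p*) = e gives c = e/(1 − 0.63600) = 0.379/0.36400 = 1.04121.
New p* = 0.754 − e/c = 0.754 − 0.37900/1.27028 = 0.45564.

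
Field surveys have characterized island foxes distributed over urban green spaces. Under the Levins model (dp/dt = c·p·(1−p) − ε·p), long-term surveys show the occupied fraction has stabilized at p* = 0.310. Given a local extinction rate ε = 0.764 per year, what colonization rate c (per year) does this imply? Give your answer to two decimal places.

1.11

At equilibrium c(1−p*) = ε, so c = ε/(1−p*).
c = 0.764/(1 − 0.310) = 0.764/0.6900 = 1.1072.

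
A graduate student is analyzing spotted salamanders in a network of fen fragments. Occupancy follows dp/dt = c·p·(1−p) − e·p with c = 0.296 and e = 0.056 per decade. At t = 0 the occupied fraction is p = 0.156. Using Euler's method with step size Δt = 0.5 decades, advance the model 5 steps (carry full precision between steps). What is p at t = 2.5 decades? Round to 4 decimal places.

0.2424

Update rule: p ← p + [c·p·(1−p) − e·p]·Δt with Δt = 0.5.
step 1: Δp = +0.01512, p = 0.17112
step 2: Δp = +0.01620, p = 0.18732
step 3: Δp = +0.01729, p = 0.20460
step 4: Δp = +0.01836, p = 0.22296
step 5: Δp = +0.01940, p = 0.24236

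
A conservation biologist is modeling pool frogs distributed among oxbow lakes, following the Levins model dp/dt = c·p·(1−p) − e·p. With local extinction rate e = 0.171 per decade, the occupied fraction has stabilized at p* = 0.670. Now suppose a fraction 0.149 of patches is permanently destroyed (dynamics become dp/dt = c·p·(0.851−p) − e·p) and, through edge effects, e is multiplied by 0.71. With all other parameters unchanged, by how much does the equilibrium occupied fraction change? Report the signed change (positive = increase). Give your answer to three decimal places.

Balance c(1−p*) = e gives c = e/(1 − 0.67000) = 0.171/0.33000 = 0.51818.
New p* = 0.851 − e/c = 0.851 − 0.12141/0.51818 = 0.61670.
Δp* = 0.61670 − 0.67000 = -0.05330.

-0.053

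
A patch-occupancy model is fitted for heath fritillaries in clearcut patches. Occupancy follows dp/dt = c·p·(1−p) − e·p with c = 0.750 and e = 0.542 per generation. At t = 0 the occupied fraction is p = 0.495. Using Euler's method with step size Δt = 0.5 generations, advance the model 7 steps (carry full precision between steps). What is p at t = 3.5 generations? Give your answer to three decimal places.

Update rule: p ← p + [c·p·(1−p) − e·p]·Δt with Δt = 0.5.
  1  |  dp/dt·Δt = -0.040404  |  p_1 = 0.454596
  2  |  dp/dt·Δt = -0.030218  |  p_2 = 0.424377
  3  |  dp/dt·Δt = -0.023401  |  p_3 = 0.400976
  4  |  dp/dt·Δt = -0.018592  |  p_4 = 0.382385
  5  |  dp/dt·Δt = -0.015064  |  p_5 = 0.367321
  6  |  dp/dt·Δt = -0.012395  |  p_6 = 0.354926
  7  |  dp/dt·Δt = -0.010327  |  p_7 = 0.344598

0.345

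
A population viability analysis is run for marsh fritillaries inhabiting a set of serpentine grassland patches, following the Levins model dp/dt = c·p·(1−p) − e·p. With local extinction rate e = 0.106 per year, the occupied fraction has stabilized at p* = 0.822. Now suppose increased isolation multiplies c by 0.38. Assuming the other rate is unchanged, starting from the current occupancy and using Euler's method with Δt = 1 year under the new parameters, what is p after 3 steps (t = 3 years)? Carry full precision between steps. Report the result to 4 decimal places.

0.6948

Balance c(1−p*) = e gives c = e/(1 − 0.82200) = 0.106/0.17800 = 0.59551.
Starting from p₀ = 0.82200; update p ← p + (dp/dt)·Δt with the new parameters.
p: 0.82200 → 0.76798  (Δp = -0.05402)
p: 0.76798 → 0.72689  (Δp = -0.04108)
p: 0.72689 → 0.69477  (Δp = -0.03213)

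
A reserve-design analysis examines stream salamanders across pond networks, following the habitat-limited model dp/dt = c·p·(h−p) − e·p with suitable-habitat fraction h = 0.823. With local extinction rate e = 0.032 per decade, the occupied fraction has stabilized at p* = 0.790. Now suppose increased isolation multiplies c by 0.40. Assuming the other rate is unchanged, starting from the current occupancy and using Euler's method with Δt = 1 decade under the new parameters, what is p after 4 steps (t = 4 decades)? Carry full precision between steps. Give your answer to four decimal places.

Balance c(h−p*) = e gives c = e/(0.823 − 0.79000) = 0.032/0.03300 = 0.96970.
Starting from p₀ = 0.79000; update p ← p + (dp/dt)·Δt with the new parameters.
  1  |  dp/dt·Δt = -0.015168  |  p_1 = 0.774832
  2  |  dp/dt·Δt = -0.010318  |  p_2 = 0.764514
  3  |  dp/dt·Δt = -0.007121  |  p_3 = 0.757393
  4  |  dp/dt·Δt = -0.004963  |  p_4 = 0.752430

0.7524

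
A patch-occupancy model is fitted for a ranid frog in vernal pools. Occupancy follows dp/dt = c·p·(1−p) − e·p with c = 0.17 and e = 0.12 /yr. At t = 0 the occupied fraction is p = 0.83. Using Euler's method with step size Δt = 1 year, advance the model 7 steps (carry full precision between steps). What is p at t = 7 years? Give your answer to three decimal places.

0.525

Update rule: p ← p + [c·p·(1−p) − e·p]·Δt with Δt = 1.
t = 1: p = 0.83000 + (-0.07561) = 0.75439
t = 2: p = 0.75439 + (-0.05903) = 0.69536
t = 3: p = 0.69536 + (-0.04743) = 0.64793
t = 4: p = 0.64793 + (-0.03897) = 0.60896
t = 5: p = 0.60896 + (-0.03259) = 0.57636
t = 6: p = 0.57636 + (-0.02765) = 0.54871
t = 7: p = 0.54871 + (-0.02375) = 0.52496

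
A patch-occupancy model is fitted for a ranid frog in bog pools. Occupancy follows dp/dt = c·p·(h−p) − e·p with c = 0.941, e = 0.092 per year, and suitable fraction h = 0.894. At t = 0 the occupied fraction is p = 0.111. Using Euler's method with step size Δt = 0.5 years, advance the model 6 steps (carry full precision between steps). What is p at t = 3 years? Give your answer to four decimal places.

Update rule: p ← p + [c·p·(h−p) − e·p]·Δt with Δt = 0.5.
step 1: Δp = +0.03579, p = 0.14679
step 2: Δp = +0.04485, p = 0.19164
step 3: Δp = +0.05451, p = 0.24615
step 4: Δp = +0.06371, p = 0.30986
step 5: Δp = +0.07091, p = 0.38077
step 6: Δp = +0.07443, p = 0.45520

0.4552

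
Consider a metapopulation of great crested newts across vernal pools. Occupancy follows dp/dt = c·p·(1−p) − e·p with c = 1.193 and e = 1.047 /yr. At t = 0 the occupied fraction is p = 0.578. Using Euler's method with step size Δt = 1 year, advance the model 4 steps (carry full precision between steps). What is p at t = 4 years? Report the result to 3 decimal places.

0.177

Update rule: p ← p + [c·p·(1−p) − e·p]·Δt with Δt = 1.
p: 0.57800 → 0.26383  (Δp = -0.31417)
p: 0.26383 → 0.21931  (Δp = -0.04452)
p: 0.21931 → 0.19395  (Δp = -0.02536)
p: 0.19395 → 0.17739  (Δp = -0.01656)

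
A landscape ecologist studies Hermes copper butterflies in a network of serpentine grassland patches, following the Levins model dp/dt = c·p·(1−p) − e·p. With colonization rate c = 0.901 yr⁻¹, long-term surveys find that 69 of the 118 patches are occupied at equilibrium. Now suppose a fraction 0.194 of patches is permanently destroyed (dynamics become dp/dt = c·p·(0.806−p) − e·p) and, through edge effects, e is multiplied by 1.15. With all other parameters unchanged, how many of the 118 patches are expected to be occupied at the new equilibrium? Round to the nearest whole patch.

39

Observed p* = 69/118 = 0.58475.
Balance c(1−p*) = e gives e = 0.901×(1 − 0.58475) = 0.37414.
New p* = 0.806 − e/c = 0.806 − 0.43026/0.90100 = 0.32846.
Expected occupied = 118 × 0.32846 = 38.76 ≈ 39.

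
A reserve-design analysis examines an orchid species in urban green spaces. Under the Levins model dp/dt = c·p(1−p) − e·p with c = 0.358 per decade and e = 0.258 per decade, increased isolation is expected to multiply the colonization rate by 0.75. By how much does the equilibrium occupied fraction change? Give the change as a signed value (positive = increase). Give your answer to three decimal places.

Before: p* = 1 − 0.258/0.358 = 0.2793.
After the change, c = 0.2685, e = 0.258, so p* = 1 − 0.258/0.2685 = 0.0391.
Δp* = 0.0391 − 0.2793 = -0.2402.

-0.240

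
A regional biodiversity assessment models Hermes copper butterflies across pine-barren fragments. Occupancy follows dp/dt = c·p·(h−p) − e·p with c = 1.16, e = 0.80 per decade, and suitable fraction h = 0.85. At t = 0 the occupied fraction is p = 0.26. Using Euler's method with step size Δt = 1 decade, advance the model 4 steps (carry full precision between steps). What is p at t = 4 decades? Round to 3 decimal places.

0.190

Update rule: p ← p + [c·p·(h−p) − e·p]·Δt with Δt = 1.
p: 0.26000 → 0.22994  (Δp = -0.03006)
p: 0.22994 → 0.21138  (Δp = -0.01856)
p: 0.21138 → 0.19887  (Δp = -0.01251)
p: 0.19887 → 0.18998  (Δp = -0.00889)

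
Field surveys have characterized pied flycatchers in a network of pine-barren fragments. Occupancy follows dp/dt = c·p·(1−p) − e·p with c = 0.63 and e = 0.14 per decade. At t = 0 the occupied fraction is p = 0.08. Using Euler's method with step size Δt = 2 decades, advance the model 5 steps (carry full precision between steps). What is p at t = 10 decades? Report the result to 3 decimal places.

Update rule: p ← p + [c·p·(1−p) − e·p]·Δt with Δt = 2.
t = 2: p = 0.08000 + (+0.07034) = 0.15034
t = 4: p = 0.15034 + (+0.11885) = 0.26919
t = 6: p = 0.26919 + (+0.17250) = 0.44169
t = 8: p = 0.44169 + (+0.18704) = 0.62873
t = 10: p = 0.62873 + (+0.11807) = 0.74681

0.747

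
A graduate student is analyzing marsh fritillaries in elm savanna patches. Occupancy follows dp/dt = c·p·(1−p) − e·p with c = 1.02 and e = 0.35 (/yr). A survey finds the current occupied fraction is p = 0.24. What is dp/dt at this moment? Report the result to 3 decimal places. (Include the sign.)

0.102

Colonization term: c·p·(1−p) = 1.02×0.24×0.7600 = 0.18605.
Extinction term: e·p = 0.08400.
dp/dt = 0.18605 − 0.08400 = 0.10205.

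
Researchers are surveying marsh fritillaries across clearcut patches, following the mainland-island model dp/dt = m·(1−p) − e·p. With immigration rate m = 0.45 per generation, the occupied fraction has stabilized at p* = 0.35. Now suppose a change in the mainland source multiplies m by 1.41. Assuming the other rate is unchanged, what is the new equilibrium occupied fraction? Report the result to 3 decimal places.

Balance m(1−p*) = e·p* gives e = m(1−p*)/p* = 0.45×0.65000/0.35000 = 0.83571.
New p* = m/(m+e) = 0.63450/(0.63450+0.83571) = 0.43157.

0.432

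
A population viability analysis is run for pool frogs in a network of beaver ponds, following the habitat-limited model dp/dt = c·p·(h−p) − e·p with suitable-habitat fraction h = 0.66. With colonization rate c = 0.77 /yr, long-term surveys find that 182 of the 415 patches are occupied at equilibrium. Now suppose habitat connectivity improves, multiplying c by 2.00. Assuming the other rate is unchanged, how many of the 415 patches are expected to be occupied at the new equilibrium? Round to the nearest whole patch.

228

Observed p* = 182/415 = 0.43855.
Balance c(h−p*) = e gives e = 0.77×(0.66 − 0.43855) = 0.17052.
New p* = 0.66 − e/c = 0.66 − 0.17052/1.54000 = 0.54927.
Expected occupied = 415 × 0.54927 = 227.95 ≈ 228.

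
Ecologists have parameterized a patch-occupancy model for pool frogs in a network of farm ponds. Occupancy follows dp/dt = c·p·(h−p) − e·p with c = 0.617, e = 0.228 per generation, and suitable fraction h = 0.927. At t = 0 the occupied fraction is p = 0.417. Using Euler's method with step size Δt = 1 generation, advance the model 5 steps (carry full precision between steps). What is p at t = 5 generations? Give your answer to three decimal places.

Update rule: p ← p + [c·p·(h−p) − e·p]·Δt with Δt = 1.
p: 0.41700 → 0.45314  (Δp = +0.03614)
p: 0.45314 → 0.48231  (Δp = +0.02917)
p: 0.48231 → 0.50468  (Δp = +0.02237)
p: 0.50468 → 0.52112  (Δp = +0.01644)
p: 0.52112 → 0.53280  (Δp = +0.01169)

0.533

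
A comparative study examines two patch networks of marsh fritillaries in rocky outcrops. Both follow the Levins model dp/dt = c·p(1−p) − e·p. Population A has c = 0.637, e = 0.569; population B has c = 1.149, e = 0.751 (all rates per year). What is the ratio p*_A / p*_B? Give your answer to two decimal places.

0.31

A: p*_A = 1 − 0.569/0.637 = 0.1068.
B: p*_B = 1 − 0.751/1.149 = 0.3464.
p*_A / p*_B = 0.1068/0.3464 = 0.3082.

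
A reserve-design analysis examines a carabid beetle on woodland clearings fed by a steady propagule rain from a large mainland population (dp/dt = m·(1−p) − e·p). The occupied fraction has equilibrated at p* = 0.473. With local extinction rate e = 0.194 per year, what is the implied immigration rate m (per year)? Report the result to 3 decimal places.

0.174

At equilibrium m(1−p*) = e·p*, so m = e·p*/(1−p*).
m = 0.194 × 0.473 / 0.5270 = 0.0918/0.5270 = 0.1741.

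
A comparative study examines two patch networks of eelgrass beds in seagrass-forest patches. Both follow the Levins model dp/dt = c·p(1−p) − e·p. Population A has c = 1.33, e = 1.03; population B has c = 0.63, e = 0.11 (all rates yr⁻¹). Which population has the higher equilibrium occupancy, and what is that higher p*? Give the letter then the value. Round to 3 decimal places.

B, 0.825

A: p*_A = 1 − 1.03/1.33 = 0.2256.
B: p*_B = 1 − 0.11/0.63 = 0.8254.
B is higher at 0.8254.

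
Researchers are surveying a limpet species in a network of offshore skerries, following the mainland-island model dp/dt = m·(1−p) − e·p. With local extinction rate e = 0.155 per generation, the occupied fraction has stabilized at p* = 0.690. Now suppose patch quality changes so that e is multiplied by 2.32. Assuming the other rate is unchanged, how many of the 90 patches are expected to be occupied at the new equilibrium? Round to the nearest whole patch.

Balance m(1−p*) = e·p* gives m = e·p*/(1−p*) = 0.155×0.69000/0.31000 = 0.34500.
New p* = m/(m+e) = 0.34500/(0.34500+0.35960) = 0.48964.
Expected occupied = 90 × 0.48964 = 44.07 ≈ 44.

44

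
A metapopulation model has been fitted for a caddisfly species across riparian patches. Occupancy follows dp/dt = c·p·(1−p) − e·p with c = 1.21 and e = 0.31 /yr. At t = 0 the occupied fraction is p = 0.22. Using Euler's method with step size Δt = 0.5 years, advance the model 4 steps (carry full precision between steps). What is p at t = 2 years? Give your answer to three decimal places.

Update rule: p ← p + [c·p·(1−p) − e·p]·Δt with Δt = 0.5.
t = 0.5: p = 0.22000 + (+0.06972) = 0.28972
t = 1: p = 0.28972 + (+0.07959) = 0.36931
t = 1.5: p = 0.36931 + (+0.08367) = 0.45298
t = 2: p = 0.45298 + (+0.07970) = 0.53268

0.533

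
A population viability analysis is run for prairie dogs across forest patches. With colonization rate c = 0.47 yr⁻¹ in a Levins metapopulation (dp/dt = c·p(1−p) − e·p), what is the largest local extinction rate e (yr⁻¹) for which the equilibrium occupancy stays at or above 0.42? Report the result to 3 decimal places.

0.273

1 − e/c ≥ 0.42 ⇒ e ≤ c(1 − 0.42) = 0.47 × 0.5800.
e_max = 0.2726.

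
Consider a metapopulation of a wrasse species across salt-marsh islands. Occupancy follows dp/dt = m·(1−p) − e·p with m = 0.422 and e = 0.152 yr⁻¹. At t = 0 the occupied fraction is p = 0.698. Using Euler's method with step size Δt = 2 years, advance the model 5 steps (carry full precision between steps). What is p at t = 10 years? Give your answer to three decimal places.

Update rule: p ← p + [m·(1−p) − e·p]·Δt with Δt = 2.
t = 2: p = 0.69800 + (+0.04270) = 0.74070
t = 4: p = 0.74070 + (-0.00632) = 0.73438
t = 6: p = 0.73438 + (+0.00094) = 0.73531
t = 8: p = 0.73531 + (-0.00014) = 0.73517
t = 10: p = 0.73517 + (+0.00002) = 0.73519

0.735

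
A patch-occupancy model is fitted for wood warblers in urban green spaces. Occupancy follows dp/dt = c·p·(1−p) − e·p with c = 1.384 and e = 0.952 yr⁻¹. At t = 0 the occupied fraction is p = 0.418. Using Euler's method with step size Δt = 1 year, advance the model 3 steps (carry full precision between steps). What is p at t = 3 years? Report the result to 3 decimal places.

Update rule: p ← p + [c·p·(1−p) − e·p]·Δt with Δt = 1.
p: 0.41800 → 0.35676  (Δp = -0.06124)
p: 0.35676 → 0.33473  (Δp = -0.02203)
p: 0.33473 → 0.32426  (Δp = -0.01046)

0.324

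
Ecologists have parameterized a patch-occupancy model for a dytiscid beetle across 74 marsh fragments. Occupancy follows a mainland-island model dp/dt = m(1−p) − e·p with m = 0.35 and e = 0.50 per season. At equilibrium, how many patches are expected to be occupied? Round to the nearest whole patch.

p* = m/(m+e) = 0.35/0.8500 = 0.4118.
Expected occupied patches = N × p* = 74 × 0.4118 = 30.47 ≈ 30.

30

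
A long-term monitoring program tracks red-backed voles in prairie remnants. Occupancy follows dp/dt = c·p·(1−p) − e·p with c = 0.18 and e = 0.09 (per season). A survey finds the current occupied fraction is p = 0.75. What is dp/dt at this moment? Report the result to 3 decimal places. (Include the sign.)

Colonization term: c·p·(1−p) = 0.18×0.75×0.2500 = 0.03375.
Extinction term: e·p = 0.06750.
dp/dt = 0.03375 − 0.06750 = -0.03375.

-0.034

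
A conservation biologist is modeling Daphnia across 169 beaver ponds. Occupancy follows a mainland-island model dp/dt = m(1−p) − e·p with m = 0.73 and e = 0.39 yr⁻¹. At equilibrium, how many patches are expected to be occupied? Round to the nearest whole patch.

p* = m/(m+e) = 0.73/1.1200 = 0.6518.
Expected occupied patches = N × p* = 169 × 0.6518 = 110.15 ≈ 110.

110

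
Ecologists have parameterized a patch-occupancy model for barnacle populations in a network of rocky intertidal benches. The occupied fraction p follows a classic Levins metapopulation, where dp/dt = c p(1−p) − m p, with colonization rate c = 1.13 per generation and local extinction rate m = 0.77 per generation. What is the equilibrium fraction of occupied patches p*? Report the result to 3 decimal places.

At equilibrium, colonization balances extinction: c·p*·(1−p*) = m·p*.
So p* = 1 − m/c = 1 − 0.77/1.13 = 1 − 0.6814 = 0.3186.

0.319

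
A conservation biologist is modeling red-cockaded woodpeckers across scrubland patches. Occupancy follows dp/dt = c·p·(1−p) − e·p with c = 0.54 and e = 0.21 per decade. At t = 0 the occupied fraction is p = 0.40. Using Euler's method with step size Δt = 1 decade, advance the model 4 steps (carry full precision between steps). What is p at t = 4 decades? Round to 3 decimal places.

Update rule: p ← p + [c·p·(1−p) − e·p]·Δt with Δt = 1.
p: 0.40000 → 0.44560  (Δp = +0.04560)
p: 0.44560 → 0.48543  (Δp = +0.03983)
p: 0.48543 → 0.51837  (Δp = +0.03295)
p: 0.51837 → 0.54433  (Δp = +0.02596)

0.544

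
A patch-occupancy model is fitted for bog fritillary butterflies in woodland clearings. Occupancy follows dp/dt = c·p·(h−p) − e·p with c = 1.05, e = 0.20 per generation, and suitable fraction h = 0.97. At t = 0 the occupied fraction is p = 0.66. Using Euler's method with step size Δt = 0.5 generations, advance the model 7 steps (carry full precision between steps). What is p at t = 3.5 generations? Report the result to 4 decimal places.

Update rule: p ← p + [c·p·(h−p) − e·p]·Δt with Δt = 0.5.
t = 0.5: p = 0.66000 + (+0.04141) = 0.70142
t = 1: p = 0.70142 + (+0.02876) = 0.73018
t = 1.5: p = 0.73018 + (+0.01892) = 0.74909
t = 2: p = 0.74909 + (+0.01197) = 0.76106
t = 2.5: p = 0.76106 + (+0.00738) = 0.76844
t = 3: p = 0.76844 + (+0.00447) = 0.77291
t = 3.5: p = 0.77291 + (+0.00268) = 0.77559

0.7756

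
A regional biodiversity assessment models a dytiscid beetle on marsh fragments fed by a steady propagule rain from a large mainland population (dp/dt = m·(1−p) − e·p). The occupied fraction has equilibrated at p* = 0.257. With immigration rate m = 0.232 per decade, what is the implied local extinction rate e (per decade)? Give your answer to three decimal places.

0.671

At equilibrium m(1−p*) = e·p*, so e = m(1−p*)/p*.
e = 0.232 × 0.7430 / 0.257 = 0.6707.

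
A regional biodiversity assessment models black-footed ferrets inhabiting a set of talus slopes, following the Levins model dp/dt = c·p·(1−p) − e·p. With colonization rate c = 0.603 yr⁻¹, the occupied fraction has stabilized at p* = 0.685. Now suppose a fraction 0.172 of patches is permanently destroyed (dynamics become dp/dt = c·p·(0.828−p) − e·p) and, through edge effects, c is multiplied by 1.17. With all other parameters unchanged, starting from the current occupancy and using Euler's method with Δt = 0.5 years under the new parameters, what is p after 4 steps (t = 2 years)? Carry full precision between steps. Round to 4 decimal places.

Balance c(1−p*) = e gives e = 0.603×(1 − 0.68500) = 0.18994.
Starting from p₀ = 0.68500; update p ← p + (dp/dt)·Δt with the new parameters.
step 1: Δp = -0.03050, p = 0.65450
step 2: Δp = -0.02210, p = 0.63240
step 3: Δp = -0.01642, p = 0.61597
step 4: Δp = -0.01243, p = 0.60354

0.6035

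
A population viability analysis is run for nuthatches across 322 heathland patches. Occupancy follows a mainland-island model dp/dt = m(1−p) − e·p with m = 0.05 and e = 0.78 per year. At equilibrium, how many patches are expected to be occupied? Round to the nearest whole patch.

19

p* = m/(m+e) = 0.05/0.8300 = 0.0602.
Expected occupied patches = N × p* = 322 × 0.0602 = 19.40 ≈ 19.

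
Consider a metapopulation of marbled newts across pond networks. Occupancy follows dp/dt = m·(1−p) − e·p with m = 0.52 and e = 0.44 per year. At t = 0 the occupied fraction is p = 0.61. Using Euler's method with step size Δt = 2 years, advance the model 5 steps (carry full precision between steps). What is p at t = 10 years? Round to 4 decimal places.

0.4966

Update rule: p ← p + [m·(1−p) − e·p]·Δt with Δt = 2.
  1  |  dp/dt·Δt = -0.131200  |  p_1 = 0.478800
  2  |  dp/dt·Δt = +0.120704  |  p_2 = 0.599504
  3  |  dp/dt·Δt = -0.111048  |  p_3 = 0.488456
  4  |  dp/dt·Δt = +0.102164  |  p_4 = 0.590620
  5  |  dp/dt·Δt = -0.093991  |  p_5 = 0.496629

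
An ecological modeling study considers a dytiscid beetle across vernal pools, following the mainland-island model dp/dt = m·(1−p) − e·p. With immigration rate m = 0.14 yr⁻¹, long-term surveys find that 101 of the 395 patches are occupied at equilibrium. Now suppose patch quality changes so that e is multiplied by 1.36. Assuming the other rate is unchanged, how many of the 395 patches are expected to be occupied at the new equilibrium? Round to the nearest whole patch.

80

Observed p* = 101/395 = 0.25570.
Balance m(1−p*) = e·p* gives e = m(1−p*)/p* = 0.14×0.74430/0.25570 = 0.40752.
New p* = m/(m+e) = 0.14000/(0.14000+0.55423) = 0.20166.
Expected occupied = 395 × 0.20166 = 79.66 ≈ 80.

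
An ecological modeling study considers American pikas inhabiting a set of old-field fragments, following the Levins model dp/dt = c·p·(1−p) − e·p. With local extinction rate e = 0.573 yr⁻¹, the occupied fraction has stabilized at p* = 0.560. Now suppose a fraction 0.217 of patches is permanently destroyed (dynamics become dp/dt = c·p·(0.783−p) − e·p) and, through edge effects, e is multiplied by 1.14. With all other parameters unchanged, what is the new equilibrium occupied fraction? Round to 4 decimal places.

Balance c(1−p*) = e gives c = e/(1 − 0.56000) = 0.573/0.44000 = 1.30227.
New p* = 0.783 − e/c = 0.783 − 0.65322/1.30227 = 0.28140.

0.2814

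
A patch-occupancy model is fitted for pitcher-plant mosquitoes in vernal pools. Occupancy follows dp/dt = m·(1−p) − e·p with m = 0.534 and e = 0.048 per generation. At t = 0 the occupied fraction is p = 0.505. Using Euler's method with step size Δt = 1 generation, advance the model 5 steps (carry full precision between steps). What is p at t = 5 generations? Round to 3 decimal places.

Update rule: p ← p + [m·(1−p) − e·p]·Δt with Δt = 1.
step 1: Δp = +0.24009, p = 0.74509
step 2: Δp = +0.10036, p = 0.84545
step 3: Δp = +0.04195, p = 0.88740
step 4: Δp = +0.01753, p = 0.90493
step 5: Δp = +0.00733, p = 0.91226

0.912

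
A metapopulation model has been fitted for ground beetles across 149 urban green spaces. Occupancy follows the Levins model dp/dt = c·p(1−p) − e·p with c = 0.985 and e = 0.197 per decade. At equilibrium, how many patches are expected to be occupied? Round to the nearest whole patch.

p* = 1 − e/c = 1 − 0.197/0.985 = 0.8000.
Expected occupied patches = N × p* = 149 × 0.8000 = 119.20 ≈ 119.

119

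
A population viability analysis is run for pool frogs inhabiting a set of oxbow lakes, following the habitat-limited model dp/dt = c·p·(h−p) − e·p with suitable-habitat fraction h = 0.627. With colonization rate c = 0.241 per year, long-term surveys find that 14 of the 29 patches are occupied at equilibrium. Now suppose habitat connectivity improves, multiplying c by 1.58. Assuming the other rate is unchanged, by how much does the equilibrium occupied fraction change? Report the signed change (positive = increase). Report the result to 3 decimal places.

0.053

Observed p* = 14/29 = 0.48276.
Balance c(h−p*) = e gives e = 0.241×(0.627 − 0.48276) = 0.03476.
New p* = 0.627 − e/c = 0.627 − 0.03476/0.38078 = 0.53571.
Δp* = 0.53571 − 0.48276 = +0.05295.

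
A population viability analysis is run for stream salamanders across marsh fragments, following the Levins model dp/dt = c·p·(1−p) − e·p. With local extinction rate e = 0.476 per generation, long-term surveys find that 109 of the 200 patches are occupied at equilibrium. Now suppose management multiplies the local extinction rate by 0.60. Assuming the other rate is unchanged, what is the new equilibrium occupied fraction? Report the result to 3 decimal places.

0.727

Observed p* = 109/200 = 0.54500.
Balance c(1−p*) = e gives c = e/(1 − 0.54500) = 0.476/0.45500 = 1.04615.
New p* = 1 − e/c = 1 − 0.28560/1.04615 = 0.72700.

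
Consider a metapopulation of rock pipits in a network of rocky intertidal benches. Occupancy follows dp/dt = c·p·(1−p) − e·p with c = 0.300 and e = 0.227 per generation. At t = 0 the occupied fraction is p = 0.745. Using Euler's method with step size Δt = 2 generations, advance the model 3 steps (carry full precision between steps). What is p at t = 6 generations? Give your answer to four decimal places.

0.3844

Update rule: p ← p + [c·p·(1−p) − e·p]·Δt with Δt = 2.
t = 2: p = 0.74500 + (-0.22425) = 0.52075
t = 4: p = 0.52075 + (-0.08668) = 0.43407
t = 6: p = 0.43407 + (-0.04968) = 0.38440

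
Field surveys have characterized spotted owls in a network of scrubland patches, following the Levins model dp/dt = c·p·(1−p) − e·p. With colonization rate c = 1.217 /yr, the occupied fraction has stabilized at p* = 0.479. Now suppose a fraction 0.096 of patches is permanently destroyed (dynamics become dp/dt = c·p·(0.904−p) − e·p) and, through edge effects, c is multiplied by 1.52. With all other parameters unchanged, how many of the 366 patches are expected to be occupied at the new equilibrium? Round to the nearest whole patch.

205

Balance c(1−p*) = e gives e = 1.217×(1 − 0.47900) = 0.63406.
New p* = 0.904 − e/c = 0.904 − 0.63406/1.84984 = 0.56124.
Expected occupied = 366 × 0.56124 = 205.41 ≈ 205.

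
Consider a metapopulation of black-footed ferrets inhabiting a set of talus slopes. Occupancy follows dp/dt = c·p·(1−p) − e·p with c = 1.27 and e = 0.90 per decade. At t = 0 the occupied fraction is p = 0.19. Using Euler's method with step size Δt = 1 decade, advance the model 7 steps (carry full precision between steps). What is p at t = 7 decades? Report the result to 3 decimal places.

0.284

Update rule: p ← p + [c·p·(1−p) − e·p]·Δt with Δt = 1.
t = 1: p = 0.19000 + (+0.02445) = 0.21445
t = 2: p = 0.21445 + (+0.02094) = 0.23539
t = 3: p = 0.23539 + (+0.01672) = 0.25212
t = 4: p = 0.25212 + (+0.01256) = 0.26468
t = 5: p = 0.26468 + (+0.00896) = 0.27364
t = 6: p = 0.27364 + (+0.00615) = 0.27979
t = 7: p = 0.27979 + (+0.00410) = 0.28389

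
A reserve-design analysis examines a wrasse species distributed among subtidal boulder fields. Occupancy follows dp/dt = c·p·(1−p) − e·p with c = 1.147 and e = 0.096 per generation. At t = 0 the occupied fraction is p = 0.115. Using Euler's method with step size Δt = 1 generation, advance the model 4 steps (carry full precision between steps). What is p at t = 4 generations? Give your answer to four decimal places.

Update rule: p ← p + [c·p·(1−p) − e·p]·Δt with Δt = 1.
  1  |  dp/dt·Δt = +0.105696  |  p_1 = 0.220696
  2  |  dp/dt·Δt = +0.176085  |  p_2 = 0.396781
  3  |  dp/dt·Δt = +0.236439  |  p_3 = 0.633219
  4  |  dp/dt·Δt = +0.205605  |  p_4 = 0.838824

0.8388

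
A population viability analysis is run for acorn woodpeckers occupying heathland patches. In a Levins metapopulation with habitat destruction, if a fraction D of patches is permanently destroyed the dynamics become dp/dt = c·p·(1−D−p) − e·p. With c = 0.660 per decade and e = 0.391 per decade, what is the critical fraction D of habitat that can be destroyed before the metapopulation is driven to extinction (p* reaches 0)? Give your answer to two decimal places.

0.41

The nontrivial equilibrium is p* = (1−D) − e/c; extinction occurs when this hits zero.
So D_crit = 1 − e/c = 1 − 0.391/0.660 = 1 − 0.5924 = 0.4076.
This equals the undisturbed p*, a classic result of Lande's extension.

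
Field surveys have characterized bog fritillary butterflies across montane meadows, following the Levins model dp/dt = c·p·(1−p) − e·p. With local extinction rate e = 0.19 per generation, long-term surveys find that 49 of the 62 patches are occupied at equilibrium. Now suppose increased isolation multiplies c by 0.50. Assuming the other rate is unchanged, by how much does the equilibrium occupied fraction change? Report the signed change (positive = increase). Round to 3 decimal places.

-0.210

Observed p* = 49/62 = 0.79032.
Balance c(1−p*) = e gives c = e/(1 − 0.79032) = 0.19/0.20968 = 0.90614.
New p* = 1 − e/c = 1 − 0.19000/0.45307 = 0.58064.
Δp* = 0.58064 − 0.79032 = -0.20968.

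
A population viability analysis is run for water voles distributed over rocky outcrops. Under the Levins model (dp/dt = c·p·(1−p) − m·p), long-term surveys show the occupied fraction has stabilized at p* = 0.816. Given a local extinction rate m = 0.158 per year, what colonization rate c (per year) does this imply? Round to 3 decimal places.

At equilibrium c(1−p*) = m, so c = m/(1−p*).
c = 0.158/(1 − 0.816) = 0.158/0.1840 = 0.8587.

0.859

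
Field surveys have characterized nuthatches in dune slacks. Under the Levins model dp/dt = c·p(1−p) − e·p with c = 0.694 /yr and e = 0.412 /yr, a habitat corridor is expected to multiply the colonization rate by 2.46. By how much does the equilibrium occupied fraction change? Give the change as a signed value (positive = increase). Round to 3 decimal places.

Before: p* = 1 − 0.412/0.694 = 0.4063.
After the change, c = 1.70724, e = 0.412, so p* = 1 − 0.412/1.70724 = 0.7587.
Δp* = 0.7587 − 0.4063 = +0.3523.

0.352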